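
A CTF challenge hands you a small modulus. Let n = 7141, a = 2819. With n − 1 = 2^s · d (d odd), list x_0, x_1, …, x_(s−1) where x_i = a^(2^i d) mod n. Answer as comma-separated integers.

n − 1 = 7140 = 2^2 · 1785, so s = 2 and d = 1785.
x_0 = 2819^1785 mod 7141 = 6189.
x_1 = 6189^2 mod 7141 = 6538.

6189, 6538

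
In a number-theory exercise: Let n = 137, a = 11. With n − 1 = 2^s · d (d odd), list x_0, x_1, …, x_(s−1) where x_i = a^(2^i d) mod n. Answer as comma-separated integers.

n − 1 = 136 = 2^3 · 17, so s = 3 and d = 17.
x_0 = 11^17 mod 137 = 100.
x_1 = 100^2 mod 137 = 136.
x_2 = 136^2 mod 137 = 1.

100, 136, 1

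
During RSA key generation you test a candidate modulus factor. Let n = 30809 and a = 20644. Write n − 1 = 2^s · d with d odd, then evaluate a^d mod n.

25115

n − 1 = 30808 = 2^3 · 3851, so s = 3 and d = 3851.
20644^3851 mod 30809 = 25115.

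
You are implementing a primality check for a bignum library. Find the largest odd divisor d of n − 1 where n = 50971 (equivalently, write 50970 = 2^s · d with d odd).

Halving: 50970 → 25485; 25485 is odd.
So 50970 = 2^1 · 25485.

25485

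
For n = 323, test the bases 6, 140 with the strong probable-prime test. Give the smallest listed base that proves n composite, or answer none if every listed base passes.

6

n − 1 = 322 = 2^1 · 161, so s = 1 and d = 161.
Base 6: x_0 = 6^161 mod 323 = 244. x_0 ∉ {1, 322} and s = 1, so 6 is a Miller–Rabin witness and 323 is composite.
Base 140: x_0 = 140^161 mod 323 = 106. x_0 ∉ {1, 322} and s = 1, so 140 is a Miller–Rabin witness and 323 is composite.
The smallest witness among the given bases is 6.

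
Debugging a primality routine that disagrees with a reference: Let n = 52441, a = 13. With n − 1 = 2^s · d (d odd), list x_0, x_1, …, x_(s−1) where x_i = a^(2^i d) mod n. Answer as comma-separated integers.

6748, 16716, 19008

n − 1 = 52440 = 2^3 · 6555, so s = 3 and d = 6555.
x_0 = 13^6555 mod 52441 = 6748.
x_1 = 6748^2 mod 52441 = 16716.
x_2 = 16716^2 mod 52441 = 19008.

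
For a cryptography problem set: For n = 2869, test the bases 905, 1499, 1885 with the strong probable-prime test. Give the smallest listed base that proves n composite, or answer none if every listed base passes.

1499

n − 1 = 2868 = 2^2 · 717, so s = 2 and d = 717.
Base 905: x_0 = 905^717 mod 2869 = 2868. x_0 = 2868 ≡ −1, so 905 is not a witness.
Base 1499: x_0 = 1499^717 mod 2869 = 83. x_0 is neither 1 nor 2868, so continue squaring. x_1 = 83^2 mod 2869 = 1151. Reached i = s−1 = 1 without hitting −1: 1499 is a Miller–Rabin witness and 2869 is composite.
Base 1885: x_0 = 1885^717 mod 2869 = 2538. x_0 is neither 1 nor 2868, so continue squaring. x_1 = 2538^2 mod 2869 = 539. Reached i = s−1 = 1 without hitting −1: 1885 is a Miller–Rabin witness and 2869 is composite.
The smallest witness among the given bases is 1499.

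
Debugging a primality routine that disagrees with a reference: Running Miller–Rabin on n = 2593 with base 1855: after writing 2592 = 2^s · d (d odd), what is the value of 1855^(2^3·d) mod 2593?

n − 1 = 2592 = 2^5 · 81, so s = 5 and d = 81.
x_0 = 1855^81 mod 2593 = 918.
x_1 = 918^2 mod 2593 = 2592.
x_2 = 2592^2 mod 2593 = 1.
x_3 = 1^2 mod 2593 = 1.

1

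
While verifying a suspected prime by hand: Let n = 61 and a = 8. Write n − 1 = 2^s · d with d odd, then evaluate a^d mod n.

n − 1 = 60 = 2^2 · 15, so s = 2 and d = 15.
Repeated squaring mod 61: 8^1 ≡ 8, 8^2 ≡ 3, 8^4 ≡ 9, 8^8 ≡ 20.
15 = 8 + 4 + 2 + 1, so 8^15 ≡ 20·9·3·8 ≡ 50 (mod 61).

50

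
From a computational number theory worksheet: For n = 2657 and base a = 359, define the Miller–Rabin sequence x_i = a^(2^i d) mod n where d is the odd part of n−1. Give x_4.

n − 1 = 2656 = 2^5 · 83, so s = 5 and d = 83.
Repeated squaring mod 2657: 359^1 ≡ 359, 359^2 ≡ 1345, 359^4 ≡ 2265, 359^8 ≡ 2215, 359^16 ≡ 1403, 359^32 ≡ 2229, 359^64 ≡ 2508.
83 = 64 + 16 + 2 + 1, so 359^83 ≡ 2508·1403·1345·359 ≡ 960 (mod 2657).
x_0 = 960.
x_1 = 960^2 mod 2657 = 2278.
x_2 = 2278^2 mod 2657 = 163.
x_3 = 163^2 mod 2657 = 2656.
x_4 = 2656^2 mod 2657 = 1.

1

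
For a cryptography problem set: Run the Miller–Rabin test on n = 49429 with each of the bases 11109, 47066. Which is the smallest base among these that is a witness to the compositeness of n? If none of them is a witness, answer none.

none

n − 1 = 49428 = 2^2 · 12357, so s = 2 and d = 12357.
Base 11109: x_0 = 11109^12357 mod 49429 = 1. x_0 = 1, so 11109 is not a witness.
Base 47066: x_0 = 47066^12357 mod 49429 = 1. x_0 = 1, so 47066 is not a witness.
No listed base is a witness for 49429.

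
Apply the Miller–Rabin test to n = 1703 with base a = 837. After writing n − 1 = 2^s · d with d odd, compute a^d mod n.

n − 1 = 1702 = 2^1 · 851, so s = 1 and d = 851.
Repeated squaring mod 1703: 837^1 ≡ 837, 837^2 ≡ 636, 837^4 ≡ 885, 837^8 ≡ 1548, 837^16 ≡ 183, 837^32 ≡ 1132, 837^64 ≡ 768, 837^128 ≡ 586, 837^256 ≡ 1093, 837^512 ≡ 846.
851 = 512 + 256 + 64 + 16 + 2 + 1, so 837^851 ≡ 846·1093·768·183·636·837 ≡ 47 (mod 1703).

47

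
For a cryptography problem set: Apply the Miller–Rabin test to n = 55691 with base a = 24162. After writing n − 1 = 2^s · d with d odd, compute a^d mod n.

n − 1 = 55690 = 2^1 · 27845, so s = 1 and d = 27845.
Repeated squaring mod 55691: 24162^1 ≡ 24162, 24162^2 ≡ 49182, 24162^4 ≡ 41921, 24162^8 ≡ 40736, 24162^16 ≡ 52660, 24162^32 ≡ 53637, 24162^64 ≡ 42091, 24162^128 ≡ 10189, 24162^256 ≡ 7697, 24162^512 ≡ 44276, 24162^1024 ≡ 40976, 24162^2048 ≡ 4617, 24162^4096 ≡ 42727, 24162^8192 ≡ 45549, 24162^16384 ≡ 54578.
27845 = 16384 + 8192 + 2048 + 1024 + 128 + 64 + 4 + 1, so 24162^27845 ≡ 54578·45549·4617·40976·10189·42091·41921·24162 ≡ 1 (mod 55691).

1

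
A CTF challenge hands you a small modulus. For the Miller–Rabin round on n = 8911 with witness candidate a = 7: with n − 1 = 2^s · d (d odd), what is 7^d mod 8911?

1540

n − 1 = 8910 = 2^1 · 4455, so s = 1 and d = 4455.
Repeated squaring mod 8911: 7^1 ≡ 7, 7^2 ≡ 49, 7^4 ≡ 2401, 7^8 ≡ 8295, 7^16 ≡ 5194, 7^32 ≡ 4039, 7^64 ≡ 6391, 7^128 ≡ 5768, 7^256 ≡ 5061, 7^512 ≡ 3507, 7^1024 ≡ 1869, 7^2048 ≡ 49, 7^4096 ≡ 2401.
4455 = 4096 + 256 + 64 + 32 + 4 + 2 + 1, so 7^4455 ≡ 2401·5061·6391·4039·2401·49·7 ≡ 1540 (mod 8911).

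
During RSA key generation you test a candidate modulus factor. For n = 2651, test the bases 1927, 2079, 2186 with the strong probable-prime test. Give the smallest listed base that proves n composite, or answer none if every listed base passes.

2079

n − 1 = 2650 = 2^1 · 1325, so s = 1 and d = 1325.
Base 1927: x_0 = 1927^1325 mod 2651 = 2650. x_0 = 2650 ≡ −1, so 1927 is not a witness.
Base 2079: x_0 = 2079^1325 mod 2651 = 1265. x_0 ∉ {1, 2650} and s = 1, so 2079 is a Miller–Rabin witness and 2651 is composite.
Base 2186: x_0 = 2186^1325 mod 2651 = 1561. x_0 ∉ {1, 2650} and s = 1, so 2186 is a Miller–Rabin witness and 2651 is composite.
The smallest witness among the given bases is 2079.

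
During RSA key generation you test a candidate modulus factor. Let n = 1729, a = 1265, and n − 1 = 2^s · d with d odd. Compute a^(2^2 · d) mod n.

1

n − 1 = 1728 = 2^6 · 27, so s = 6 and d = 27.
By repeated squaring, 1265^27 ≡ 818 (mod 1729).
x_0 = 818.
x_1 = 818^2 mod 1729 = 1.
x_2 = 1^2 mod 1729 = 1.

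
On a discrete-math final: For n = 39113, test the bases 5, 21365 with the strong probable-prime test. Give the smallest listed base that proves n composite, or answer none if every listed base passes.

n − 1 = 39112 = 2^3 · 4889, so s = 3 and d = 4889.
Base 5: x_0 = 5^4889 mod 39113 = 30196. x_0 is neither 1 nor 39112, so continue squaring. x_1 = 30196^2 mod 39113 = 35273. x_2 = 35273^2 mod 39113 = 39112. x_2 ≡ −1, so 5 is not a witness.
Base 21365: x_0 = 21365^4889 mod 39113 = 17405. x_0 is neither 1 nor 39112, so continue squaring. x_1 = 17405^2 mod 39113 = 3840. x_2 = 3840^2 mod 39113 = 39112. x_2 ≡ −1, so 21365 is not a witness.
No listed base is a witness for 39113.

none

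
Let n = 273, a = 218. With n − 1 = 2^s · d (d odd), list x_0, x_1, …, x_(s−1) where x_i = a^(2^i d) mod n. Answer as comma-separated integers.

n − 1 = 272 = 2^4 · 17, so s = 4 and d = 17.
x_0 = 218^17 mod 273 = 134.
x_1 = 134^2 mod 273 = 211.
x_2 = 211^2 mod 273 = 22.
x_3 = 22^2 mod 273 = 211.

134, 211, 22, 211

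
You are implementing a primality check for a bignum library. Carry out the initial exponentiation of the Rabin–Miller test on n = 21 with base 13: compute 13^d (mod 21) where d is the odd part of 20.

n − 1 = 20 = 2^2 · 5, so s = 2 and d = 5.
Repeated squaring mod 21: 13^1 ≡ 13, 13^2 ≡ 1, 13^4 ≡ 1.
5 = 4 + 1, so 13^5 ≡ 1·13 ≡ 13 (mod 21).

13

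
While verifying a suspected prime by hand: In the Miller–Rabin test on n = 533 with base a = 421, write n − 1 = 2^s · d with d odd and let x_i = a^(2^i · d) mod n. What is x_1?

n − 1 = 532 = 2^2 · 133, so s = 2 and d = 133.
x_0 = 421^133 mod 533 = 499.
x_1 = 499^2 mod 533 = 90.

90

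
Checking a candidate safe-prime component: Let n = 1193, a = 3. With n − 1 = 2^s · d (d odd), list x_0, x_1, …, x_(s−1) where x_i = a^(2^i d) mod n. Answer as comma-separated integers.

524, 186, 1192

n − 1 = 1192 = 2^3 · 149, so s = 3 and d = 149.
x_0 = 3^149 mod 1193 = 524.
x_1 = 524^2 mod 1193 = 186.
x_2 = 186^2 mod 1193 = 1192.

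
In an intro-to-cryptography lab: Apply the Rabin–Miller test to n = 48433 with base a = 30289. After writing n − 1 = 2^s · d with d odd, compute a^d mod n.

n − 1 = 48432 = 2^4 · 3027, so s = 4 and d = 3027.
30289^3027 mod 48433 = 18235.

18235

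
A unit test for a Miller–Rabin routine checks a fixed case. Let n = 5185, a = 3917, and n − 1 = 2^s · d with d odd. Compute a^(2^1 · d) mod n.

n − 1 = 5184 = 2^6 · 81, so s = 6 and d = 81.
x_0 = 3917^81 mod 5185 = 1282.
x_1 = 1282^2 mod 5185 = 5064.

5064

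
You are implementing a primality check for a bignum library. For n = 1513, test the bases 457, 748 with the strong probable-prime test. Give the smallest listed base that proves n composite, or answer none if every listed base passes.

n − 1 = 1512 = 2^3 · 189, so s = 3 and d = 189.
Base 457: x_0 = 457^189 mod 1513 = 1056. x_0 is neither 1 nor 1512, so continue squaring. x_1 = 1056^2 mod 1513 = 55. x_2 = 55^2 mod 1513 = 1512. x_2 ≡ −1, so 457 is not a witness.
Base 748: x_0 = 748^189 mod 1513 = 187. x_0 is neither 1 nor 1512, so continue squaring. x_1 = 187^2 mod 1513 = 170. x_2 = 170^2 mod 1513 = 153. Reached i = s−1 = 2 without hitting −1: 748 is a Miller–Rabin witness and 1513 is composite.
The smallest witness among the given bases is 748.

748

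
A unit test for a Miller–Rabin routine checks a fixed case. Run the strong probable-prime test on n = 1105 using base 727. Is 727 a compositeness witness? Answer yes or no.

yes

n − 1 = 1104 = 2^4 · 69, so s = 4 and d = 69.
x_0 = 727^69 mod 1105 = 727.
x_0 is neither 1 nor 1104, so continue squaring.
x_1 = 727^2 mod 1105 = 339.
x_2 = 339^2 mod 1105 = 1.
x_2 = 1 but x_1 ≠ ±1, a nontrivial square root of 1 — 727 is a witness and 1105 is composite.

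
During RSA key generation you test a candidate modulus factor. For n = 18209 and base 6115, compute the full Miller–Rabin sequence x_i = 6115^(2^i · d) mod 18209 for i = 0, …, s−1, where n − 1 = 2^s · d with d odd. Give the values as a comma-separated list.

14594, 12372, 1530, 10148, 10009

n − 1 = 18208 = 2^5 · 569, so s = 5 and d = 569.
x_0 = 6115^569 mod 18209 = 14594.
x_1 = 14594^2 mod 18209 = 12372.
x_2 = 12372^2 mod 18209 = 1530.
x_3 = 1530^2 mod 18209 = 10148.
x_4 = 10148^2 mod 18209 = 10009.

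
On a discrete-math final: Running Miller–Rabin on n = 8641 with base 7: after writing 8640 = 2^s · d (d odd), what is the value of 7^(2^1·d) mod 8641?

n − 1 = 8640 = 2^6 · 135, so s = 6 and d = 135.
Repeated squaring mod 8641: 7^1 ≡ 7, 7^2 ≡ 49, 7^4 ≡ 2401, 7^8 ≡ 1254, 7^16 ≡ 8495, 7^32 ≡ 4034, 7^64 ≡ 2153, 7^128 ≡ 3833.
135 = 128 + 4 + 2 + 1, so 7^135 ≡ 3833·2401·49·7 ≡ 5250 (mod 8641).
x_0 = 5250.
x_1 = 5250^2 mod 8641 = 6351.

6351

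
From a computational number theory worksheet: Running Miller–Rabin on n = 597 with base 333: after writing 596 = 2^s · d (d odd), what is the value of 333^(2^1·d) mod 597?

264

n − 1 = 596 = 2^2 · 149, so s = 2 and d = 149.
x_0 = 333^149 mod 597 = 540.
x_1 = 540^2 mod 597 = 264.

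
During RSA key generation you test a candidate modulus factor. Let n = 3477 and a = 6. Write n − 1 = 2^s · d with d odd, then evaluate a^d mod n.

n − 1 = 3476 = 2^2 · 869, so s = 2 and d = 869.
6^869 mod 3477 = 1962.

1962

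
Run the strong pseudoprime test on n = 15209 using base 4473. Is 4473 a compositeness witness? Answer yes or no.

yes

n − 1 = 15208 = 2^3 · 1901, so s = 3 and d = 1901.
By repeated squaring, 4473^1901 ≡ 10751 (mod 15209).
x_0 = 4473^1901 mod 15209 = 10751.
x_0 is neither 1 nor 15208, so continue squaring.
x_1 = 10751^2 mod 15209 = 10810.
x_2 = 10810^2 mod 15209 = 5353.
Reached i = s−1 = 2 without hitting −1: 4473 is a Miller–Rabin witness and 15209 is composite.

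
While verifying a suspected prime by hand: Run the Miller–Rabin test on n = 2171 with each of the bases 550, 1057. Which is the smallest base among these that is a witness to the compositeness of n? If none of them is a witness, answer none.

550

n − 1 = 2170 = 2^1 · 1085, so s = 1 and d = 1085.
Base 550: x_0 = 550^1085 mod 2171 = 1050. x_0 ∉ {1, 2170} and s = 1, so 550 is a Miller–Rabin witness and 2171 is composite.
Base 1057: x_0 = 1057^1085 mod 2171 = 322. x_0 ∉ {1, 2170} and s = 1, so 1057 is a Miller–Rabin witness and 2171 is composite.
The smallest witness among the given bases is 550.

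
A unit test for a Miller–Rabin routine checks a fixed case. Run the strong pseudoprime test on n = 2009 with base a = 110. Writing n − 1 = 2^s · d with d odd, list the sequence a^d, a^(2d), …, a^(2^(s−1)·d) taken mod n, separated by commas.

1564, 1143, 599

n − 1 = 2008 = 2^3 · 251, so s = 3 and d = 251.
x_0 = 110^251 mod 2009 = 1564.
x_1 = 1564^2 mod 2009 = 1143.
x_2 = 1143^2 mod 2009 = 599.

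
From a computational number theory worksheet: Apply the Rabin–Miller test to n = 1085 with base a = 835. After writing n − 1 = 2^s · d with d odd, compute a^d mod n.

n − 1 = 1084 = 2^2 · 271, so s = 2 and d = 271.
835^271 mod 1085 = 835.

835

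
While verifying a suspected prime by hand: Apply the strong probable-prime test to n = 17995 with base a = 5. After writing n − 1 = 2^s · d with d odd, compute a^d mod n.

n − 1 = 17994 = 2^1 · 8997, so s = 1 and d = 8997.
5^8997 mod 17995 = 17060.

17060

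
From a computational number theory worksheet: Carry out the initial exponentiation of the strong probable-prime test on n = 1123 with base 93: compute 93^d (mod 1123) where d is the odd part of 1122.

1

n − 1 = 1122 = 2^1 · 561, so s = 1 and d = 561.
93^561 mod 1123 = 1.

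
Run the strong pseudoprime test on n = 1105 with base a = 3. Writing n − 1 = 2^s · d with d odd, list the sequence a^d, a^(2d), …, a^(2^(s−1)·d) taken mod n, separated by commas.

1093, 144, 846, 781

n − 1 = 1104 = 2^4 · 69, so s = 4 and d = 69.
x_0 = 3^69 mod 1105 = 1093.
x_1 = 1093^2 mod 1105 = 144.
x_2 = 144^2 mod 1105 = 846.
x_3 = 846^2 mod 1105 = 781.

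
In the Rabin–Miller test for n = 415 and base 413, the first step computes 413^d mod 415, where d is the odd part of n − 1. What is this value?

87

n − 1 = 414 = 2^1 · 207, so s = 1 and d = 207.
Repeated squaring mod 415: 413^1 ≡ 413, 413^2 ≡ 4, 413^4 ≡ 16, 413^8 ≡ 256, 413^16 ≡ 381, 413^32 ≡ 326, 413^64 ≡ 36, 413^128 ≡ 51.
207 = 128 + 64 + 8 + 4 + 2 + 1, so 413^207 ≡ 51·36·256·16·4·413 ≡ 87 (mod 415).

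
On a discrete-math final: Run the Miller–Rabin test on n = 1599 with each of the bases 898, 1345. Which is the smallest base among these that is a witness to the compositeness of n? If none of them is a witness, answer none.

n − 1 = 1598 = 2^1 · 799, so s = 1 and d = 799.
Base 898: x_0 = 898^799 mod 1599 = 625. x_0 ∉ {1, 1598} and s = 1, so 898 is a Miller–Rabin witness and 1599 is composite.
Base 1345: x_0 = 1345^799 mod 1599 = 46. x_0 ∉ {1, 1598} and s = 1, so 1345 is a Miller–Rabin witness and 1599 is composite.
The smallest witness among the given bases is 898.

898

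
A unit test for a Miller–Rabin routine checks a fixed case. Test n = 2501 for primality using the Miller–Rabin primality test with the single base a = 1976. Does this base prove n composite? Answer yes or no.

n − 1 = 2500 = 2^2 · 625, so s = 2 and d = 625.
x_0 = 1976^625 mod 2501 = 50.
x_0 is neither 1 nor 2500, so continue squaring.
x_1 = 50^2 mod 2501 = 2500.
x_1 ≡ −1, so 1976 is not a witness.

no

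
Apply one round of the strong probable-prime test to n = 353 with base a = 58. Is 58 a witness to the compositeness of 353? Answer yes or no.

n − 1 = 352 = 2^5 · 11, so s = 5 and d = 11.
x_0 = 58^11 mod 353 = 1.
x_0 = 1, so 58 is not a witness.

no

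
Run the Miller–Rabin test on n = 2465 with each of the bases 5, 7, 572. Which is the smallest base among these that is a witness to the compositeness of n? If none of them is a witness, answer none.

5

n − 1 = 2464 = 2^5 · 77, so s = 5 and d = 77.
Base 5: x_0 = 5^77 mod 2465 = 2145. x_0 is neither 1 nor 2464, so continue squaring. x_1 = 2145^2 mod 2465 = 1335. x_2 = 1335^2 mod 2465 = 30. x_3 = 30^2 mod 2465 = 900. x_4 = 900^2 mod 2465 = 1480. Reached i = s−1 = 4 without hitting −1: 5 is a Miller–Rabin witness and 2465 is composite.
Base 7: x_0 = 7^77 mod 2465 = 2437. x_0 is neither 1 nor 2464, so continue squaring. x_1 = 2437^2 mod 2465 = 784. x_2 = 784^2 mod 2465 = 871. x_3 = 871^2 mod 2465 = 1886. x_4 = 1886^2 mod 2465 = 1. x_4 = 1 but x_3 ≠ ±1, a nontrivial square root of 1 — 7 is a witness and 2465 is composite.
Base 572: x_0 = 572^77 mod 2465 = 2047. x_0 is neither 1 nor 2464, so continue squaring. x_1 = 2047^2 mod 2465 = 2174. x_2 = 2174^2 mod 2465 = 871. x_3 = 871^2 mod 2465 = 1886. x_4 = 1886^2 mod 2465 = 1. x_4 = 1 but x_3 ≠ ±1, a nontrivial square root of 1 — 572 is a witness and 2465 is composite.
The smallest witness among the given bases is 5.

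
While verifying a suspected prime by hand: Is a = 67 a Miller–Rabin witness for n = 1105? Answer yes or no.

n − 1 = 1104 = 2^4 · 69, so s = 4 and d = 69.
x_0 = 67^69 mod 1105 = 577.
x_0 is neither 1 nor 1104, so continue squaring.
x_1 = 577^2 mod 1105 = 324.
x_2 = 324^2 mod 1105 = 1.
x_2 = 1 but x_1 ≠ ±1, a nontrivial square root of 1 — 67 is a witness and 1105 is composite.

yes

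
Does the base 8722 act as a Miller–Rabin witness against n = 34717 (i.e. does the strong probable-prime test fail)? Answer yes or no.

n − 1 = 34716 = 2^2 · 8679, so s = 2 and d = 8679.
x_0 = 8722^8679 mod 34717 = 3162.
x_0 is neither 1 nor 34716, so continue squaring.
x_1 = 3162^2 mod 34717 = 34465.
Reached i = s−1 = 1 without hitting −1: 8722 is a Miller–Rabin witness and 34717 is composite.

yes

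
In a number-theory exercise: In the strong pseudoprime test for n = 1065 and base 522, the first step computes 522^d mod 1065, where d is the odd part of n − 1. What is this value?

147

n − 1 = 1064 = 2^3 · 133, so s = 3 and d = 133.
Repeated squaring mod 1065: 522^1 ≡ 522, 522^2 ≡ 909, 522^4 ≡ 906, 522^8 ≡ 786, 522^16 ≡ 96, 522^32 ≡ 696, 522^64 ≡ 906, 522^128 ≡ 786.
133 = 128 + 4 + 1, so 522^133 ≡ 786·906·522 ≡ 147 (mod 1065).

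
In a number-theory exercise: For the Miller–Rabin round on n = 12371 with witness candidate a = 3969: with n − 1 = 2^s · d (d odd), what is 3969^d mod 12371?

n − 1 = 12370 = 2^1 · 6185, so s = 1 and d = 6185.
3969^6185 mod 12371 = 3669.

3669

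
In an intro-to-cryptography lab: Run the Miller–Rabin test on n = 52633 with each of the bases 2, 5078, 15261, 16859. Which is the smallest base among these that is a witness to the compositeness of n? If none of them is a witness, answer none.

n − 1 = 52632 = 2^3 · 6579, so s = 3 and d = 6579.
Base 2: x_0 = 2^6579 mod 52633 = 1. x_0 = 1, so 2 is not a witness.
Base 5078: x_0 = 5078^6579 mod 52633 = 52632. x_0 = 52632 ≡ −1, so 5078 is not a witness.
Base 15261: x_0 = 15261^6579 mod 52633 = 1. x_0 = 1, so 15261 is not a witness.
Base 16859: x_0 = 16859^6579 mod 52633 = 52632. x_0 = 52632 ≡ −1, so 16859 is not a witness.
No listed base is a witness for 52633.

none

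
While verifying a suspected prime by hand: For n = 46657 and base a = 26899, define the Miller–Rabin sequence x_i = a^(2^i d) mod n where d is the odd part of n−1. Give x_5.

n − 1 = 46656 = 2^6 · 729, so s = 6 and d = 729.
x_0 = 26899^729 mod 46657 = 31894.
x_1 = 31894^2 mod 46657 = 11322.
x_2 = 11322^2 mod 46657 = 20905.
x_3 = 20905^2 mod 46657 = 29563.
x_4 = 29563^2 mod 46657 = 38702.
x_5 = 38702^2 mod 46657 = 15133.

15133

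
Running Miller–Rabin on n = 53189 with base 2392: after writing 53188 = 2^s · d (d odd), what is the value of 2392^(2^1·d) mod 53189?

1

n − 1 = 53188 = 2^2 · 13297, so s = 2 and d = 13297.
x_0 = 2392^13297 mod 53189 = 1.
x_1 = 1^2 mod 53189 = 1.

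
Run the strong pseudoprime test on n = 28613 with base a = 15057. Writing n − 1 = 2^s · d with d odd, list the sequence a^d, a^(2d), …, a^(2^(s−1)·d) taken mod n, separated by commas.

19295, 13282

n − 1 = 28612 = 2^2 · 7153, so s = 2 and d = 7153.
x_0 = 15057^7153 mod 28613 = 19295.
x_1 = 19295^2 mod 28613 = 13282.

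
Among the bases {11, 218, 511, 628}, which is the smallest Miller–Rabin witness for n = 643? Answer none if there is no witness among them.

none

n − 1 = 642 = 2^1 · 321, so s = 1 and d = 321.
Base 11: x_0 = 11^321 mod 643 = 642. x_0 = 642 ≡ −1, so 11 is not a witness.
Base 218: x_0 = 218^321 mod 643 = 1. x_0 = 1, so 218 is not a witness.
Base 511: x_0 = 511^321 mod 643 = 642. x_0 = 642 ≡ −1, so 511 is not a witness.
Base 628: x_0 = 628^321 mod 643 = 642. x_0 = 642 ≡ −1, so 628 is not a witness.
No listed base is a witness for 643.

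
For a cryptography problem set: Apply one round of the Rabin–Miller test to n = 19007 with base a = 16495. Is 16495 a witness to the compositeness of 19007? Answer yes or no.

n − 1 = 19006 = 2^1 · 9503, so s = 1 and d = 9503.
x_0 = 16495^9503 mod 19007 = 10467.
x_0 ∉ {1, 19006} and s = 1, so 16495 is a Miller–Rabin witness and 19007 is composite.

yes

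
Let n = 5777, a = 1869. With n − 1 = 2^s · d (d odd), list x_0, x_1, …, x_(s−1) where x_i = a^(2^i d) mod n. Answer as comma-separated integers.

234, 2763, 2752, 5634

n − 1 = 5776 = 2^4 · 361, so s = 4 and d = 361.
x_0 = 1869^361 mod 5777 = 234.
x_1 = 234^2 mod 5777 = 2763.
x_2 = 2763^2 mod 5777 = 2752.
x_3 = 2752^2 mod 5777 = 5634.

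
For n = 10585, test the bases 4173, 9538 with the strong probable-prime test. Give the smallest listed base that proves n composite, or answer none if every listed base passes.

n − 1 = 10584 = 2^3 · 1323, so s = 3 and d = 1323.
Base 4173: x_0 = 4173^1323 mod 10585 = 9152. x_0 is neither 1 nor 10584, so continue squaring. x_1 = 9152^2 mod 10585 = 10584. x_1 ≡ −1, so 4173 is not a witness.
Base 9538: x_0 = 9538^1323 mod 10585 = 9152. x_0 is neither 1 nor 10584, so continue squaring. x_1 = 9152^2 mod 10585 = 10584. x_1 ≡ −1, so 9538 is not a witness.
No listed base is a witness for 10585.

none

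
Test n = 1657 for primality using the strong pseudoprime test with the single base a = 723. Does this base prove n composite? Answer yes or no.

n − 1 = 1656 = 2^3 · 207, so s = 3 and d = 207.
x_0 = 723^207 mod 1657 = 874.
x_0 is neither 1 nor 1656, so continue squaring.
x_1 = 874^2 mod 1657 = 1656.
x_1 ≡ −1, so 723 is not a witness.

no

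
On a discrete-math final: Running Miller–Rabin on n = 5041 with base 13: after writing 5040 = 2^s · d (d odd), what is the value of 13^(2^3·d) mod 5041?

n − 1 = 5040 = 2^4 · 315, so s = 4 and d = 315.
x_0 = 13^315 mod 5041 = 638.
x_1 = 638^2 mod 5041 = 3764.
x_2 = 3764^2 mod 5041 = 2486.
x_3 = 2486^2 mod 5041 = 4971.

4971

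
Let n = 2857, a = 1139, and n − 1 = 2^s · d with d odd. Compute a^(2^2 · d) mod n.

n − 1 = 2856 = 2^3 · 357, so s = 3 and d = 357.
Repeated squaring mod 2857: 1139^1 ≡ 1139, 1139^2 ≡ 243, 1139^4 ≡ 1909, 1139^8 ≡ 1606, 1139^16 ≡ 2222, 1139^32 ≡ 388, 1139^64 ≡ 1980, 1139^128 ≡ 596, 1139^256 ≡ 948.
357 = 256 + 64 + 32 + 4 + 1, so 1139^357 ≡ 948·1980·388·1909·1139 ≡ 933 (mod 2857).
x_0 = 933.
x_1 = 933^2 mod 2857 = 1961.
x_2 = 1961^2 mod 2857 = 2856.

2856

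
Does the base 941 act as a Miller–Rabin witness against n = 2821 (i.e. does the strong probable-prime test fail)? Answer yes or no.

yes

n − 1 = 2820 = 2^2 · 705, so s = 2 and d = 705.
x_0 = 941^705 mod 2821 = 1084.
x_0 is neither 1 nor 2820, so continue squaring.
x_1 = 1084^2 mod 2821 = 1520.
Reached i = s−1 = 1 without hitting −1: 941 is a Miller–Rabin witness and 2821 is composite.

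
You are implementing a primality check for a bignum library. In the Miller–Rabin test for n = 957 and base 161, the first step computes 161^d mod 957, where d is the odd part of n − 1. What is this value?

74

n − 1 = 956 = 2^2 · 239, so s = 2 and d = 239.
161^239 mod 957 = 74.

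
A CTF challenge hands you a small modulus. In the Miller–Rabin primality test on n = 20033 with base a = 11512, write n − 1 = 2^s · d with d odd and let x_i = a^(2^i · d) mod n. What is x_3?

10182

n − 1 = 20032 = 2^6 · 313, so s = 6 and d = 313.
x_0 = 11512^313 mod 20033 = 17843.
x_1 = 17843^2 mod 20033 = 8213.
x_2 = 8213^2 mod 20033 = 2258.
x_3 = 2258^2 mod 20033 = 10182.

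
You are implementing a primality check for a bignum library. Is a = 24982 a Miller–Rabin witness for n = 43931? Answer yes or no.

yes

n − 1 = 43930 = 2^1 · 21965, so s = 1 and d = 21965.
Repeated squaring mod 43931: 24982^1 ≡ 24982, 24982^2 ≡ 16538, 24982^4 ≡ 34969, 24982^8 ≡ 11576, 24982^16 ≡ 14226, 24982^32 ≡ 32890, 24982^64 ≡ 39087, 24982^128 ≡ 5182, 24982^256 ≡ 11283, 24982^512 ≡ 37982, 24982^1024 ≡ 26146, 24982^2048 ≡ 3025, 24982^4096 ≡ 12977, 24982^8192 ≡ 15006, 24982^16384 ≡ 33661.
21965 = 16384 + 4096 + 1024 + 256 + 128 + 64 + 8 + 4 + 1, so 24982^21965 ≡ 33661·12977·26146·11283·5182·39087·11576·34969·24982 ≡ 2904 (mod 43931).
x_0 = 24982^21965 mod 43931 = 2904.
x_0 ∉ {1, 43930} and s = 1, so 24982 is a Miller–Rabin witness and 43931 is composite.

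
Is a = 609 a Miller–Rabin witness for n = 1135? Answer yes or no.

n − 1 = 1134 = 2^1 · 567, so s = 1 and d = 567.
x_0 = 609^567 mod 1135 = 644.
x_0 ∉ {1, 1134} and s = 1, so 609 is a Miller–Rabin witness and 1135 is composite.

yes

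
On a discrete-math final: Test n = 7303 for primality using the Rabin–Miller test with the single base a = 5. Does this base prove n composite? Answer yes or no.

n − 1 = 7302 = 2^1 · 3651, so s = 1 and d = 3651.
x_0 = 5^3651 mod 7303 = 5052.
x_0 ∉ {1, 7302} and s = 1, so 5 is a Miller–Rabin witness and 7303 is composite.

yes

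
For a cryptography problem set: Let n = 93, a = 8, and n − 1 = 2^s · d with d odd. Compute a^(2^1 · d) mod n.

70

n − 1 = 92 = 2^2 · 23, so s = 2 and d = 23.
x_0 = 8^23 mod 93 = 47.
x_1 = 47^2 mod 93 = 70.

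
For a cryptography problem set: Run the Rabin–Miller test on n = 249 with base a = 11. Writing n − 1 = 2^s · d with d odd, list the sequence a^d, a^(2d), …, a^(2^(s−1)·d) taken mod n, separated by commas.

230, 112, 94

n − 1 = 248 = 2^3 · 31, so s = 3 and d = 31.
x_0 = 11^31 mod 249 = 230.
x_1 = 230^2 mod 249 = 112.
x_2 = 112^2 mod 249 = 94.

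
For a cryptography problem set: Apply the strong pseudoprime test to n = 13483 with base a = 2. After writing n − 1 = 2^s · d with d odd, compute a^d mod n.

6705

n − 1 = 13482 = 2^1 · 6741, so s = 1 and d = 6741.
Repeated squaring mod 13483: 2^1 ≡ 2, 2^2 ≡ 4, 2^4 ≡ 16, 2^8 ≡ 256, 2^16 ≡ 11604, 2^32 ≡ 11578, 2^64 ≡ 2098, 2^128 ≡ 6146, 2^256 ≡ 7433, 2^512 ≡ 9638, 2^1024 ≡ 6657, 2^2048 ≡ 10511, 2^4096 ≡ 1419.
6741 = 4096 + 2048 + 512 + 64 + 16 + 4 + 1, so 2^6741 ≡ 1419·10511·9638·2098·11604·16·2 ≡ 6705 (mod 13483).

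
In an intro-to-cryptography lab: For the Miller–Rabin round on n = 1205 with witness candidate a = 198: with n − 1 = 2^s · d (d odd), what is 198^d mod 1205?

863

n − 1 = 1204 = 2^2 · 301, so s = 2 and d = 301.
Repeated squaring mod 1205: 198^1 ≡ 198, 198^2 ≡ 644, 198^4 ≡ 216, 198^8 ≡ 866, 198^16 ≡ 446, 198^32 ≡ 91, 198^64 ≡ 1051, 198^128 ≡ 821, 198^256 ≡ 446.
301 = 256 + 32 + 8 + 4 + 1, so 198^301 ≡ 446·91·866·216·198 ≡ 863 (mod 1205).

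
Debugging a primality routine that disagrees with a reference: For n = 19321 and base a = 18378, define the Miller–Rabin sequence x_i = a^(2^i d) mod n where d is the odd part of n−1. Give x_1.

13623

n − 1 = 19320 = 2^3 · 2415, so s = 3 and d = 2415.
x_0 = 18378^2415 mod 19321 = 6812.
x_1 = 6812^2 mod 19321 = 13623.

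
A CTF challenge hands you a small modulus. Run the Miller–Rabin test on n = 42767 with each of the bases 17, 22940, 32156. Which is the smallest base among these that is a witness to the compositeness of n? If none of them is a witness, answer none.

n − 1 = 42766 = 2^1 · 21383, so s = 1 and d = 21383.
Base 17: x_0 = 17^21383 mod 42767 = 42766. x_0 = 42766 ≡ −1, so 17 is not a witness.
Base 22940: x_0 = 22940^21383 mod 42767 = 42766. x_0 = 42766 ≡ −1, so 22940 is not a witness.
Base 32156: x_0 = 32156^21383 mod 42767 = 1. x_0 = 1, so 32156 is not a witness.
No listed base is a witness for 42767.

none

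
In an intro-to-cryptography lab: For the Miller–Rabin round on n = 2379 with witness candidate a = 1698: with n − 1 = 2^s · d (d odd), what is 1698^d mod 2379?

n − 1 = 2378 = 2^1 · 1189, so s = 1 and d = 1189.
Repeated squaring mod 2379: 1698^1 ≡ 1698, 1698^2 ≡ 2235, 1698^4 ≡ 1704, 1698^8 ≡ 1236, 1698^16 ≡ 378, 1698^32 ≡ 144, 1698^64 ≡ 1704, 1698^128 ≡ 1236, 1698^256 ≡ 378, 1698^512 ≡ 144, 1698^1024 ≡ 1704.
1189 = 1024 + 128 + 32 + 4 + 1, so 1698^1189 ≡ 1704·1236·144·1704·1698 ≡ 1386 (mod 2379).

1386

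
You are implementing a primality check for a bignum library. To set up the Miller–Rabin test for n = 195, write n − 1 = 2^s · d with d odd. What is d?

Halving: 194 → 97; 97 is odd.
So 194 = 2^1 · 97.

97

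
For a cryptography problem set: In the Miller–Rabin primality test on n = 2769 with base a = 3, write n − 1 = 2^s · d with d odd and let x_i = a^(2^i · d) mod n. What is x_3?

1407

n − 1 = 2768 = 2^4 · 173, so s = 4 and d = 173.
x_0 = 3^173 mod 2769 = 789.
x_1 = 789^2 mod 2769 = 2265.
x_2 = 2265^2 mod 2769 = 2037.
x_3 = 2037^2 mod 2769 = 1407.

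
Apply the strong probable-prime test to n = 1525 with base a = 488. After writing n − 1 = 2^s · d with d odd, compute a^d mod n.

488

n − 1 = 1524 = 2^2 · 381, so s = 2 and d = 381.
Repeated squaring mod 1525: 488^1 ≡ 488, 488^2 ≡ 244, 488^4 ≡ 61, 488^8 ≡ 671, 488^16 ≡ 366, 488^32 ≡ 1281, 488^64 ≡ 61, 488^128 ≡ 671, 488^256 ≡ 366.
381 = 256 + 64 + 32 + 16 + 8 + 4 + 1, so 488^381 ≡ 366·61·1281·366·671·61·488 ≡ 488 (mod 1525).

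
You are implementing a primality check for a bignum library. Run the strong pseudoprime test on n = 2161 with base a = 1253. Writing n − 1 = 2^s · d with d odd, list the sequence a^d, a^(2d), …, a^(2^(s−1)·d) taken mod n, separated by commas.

n − 1 = 2160 = 2^4 · 135, so s = 4 and d = 135.
x_0 = 1253^135 mod 2161 = 410.
x_1 = 410^2 mod 2161 = 1703.
x_2 = 1703^2 mod 2161 = 147.
x_3 = 147^2 mod 2161 = 2160.

410, 1703, 147, 2160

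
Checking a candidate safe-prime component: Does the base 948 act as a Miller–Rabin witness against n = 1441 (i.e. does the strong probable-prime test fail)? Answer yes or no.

n − 1 = 1440 = 2^5 · 45, so s = 5 and d = 45.
x_0 = 948^45 mod 1441 = 32.
x_0 is neither 1 nor 1440, so continue squaring.
x_1 = 32^2 mod 1441 = 1024.
x_2 = 1024^2 mod 1441 = 969.
x_3 = 969^2 mod 1441 = 870.
x_4 = 870^2 mod 1441 = 375.
Reached i = s−1 = 4 without hitting −1: 948 is a Miller–Rabin witness and 1441 is composite.

yes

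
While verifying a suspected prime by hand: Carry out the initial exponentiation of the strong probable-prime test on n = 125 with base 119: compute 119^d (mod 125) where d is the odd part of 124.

n − 1 = 124 = 2^2 · 31, so s = 2 and d = 31.
119^31 mod 125 = 94.

94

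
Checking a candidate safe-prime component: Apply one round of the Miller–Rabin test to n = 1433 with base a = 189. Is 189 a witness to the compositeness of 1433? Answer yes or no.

no

n − 1 = 1432 = 2^3 · 179, so s = 3 and d = 179.
x_0 = 189^179 mod 1433 = 1432.
x_0 = 1432 ≡ −1, so 189 is not a witness.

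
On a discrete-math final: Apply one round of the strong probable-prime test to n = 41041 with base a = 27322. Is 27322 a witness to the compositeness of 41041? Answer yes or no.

n − 1 = 41040 = 2^4 · 2565, so s = 4 and d = 2565.
x_0 = 27322^2565 mod 41041 = 1.
x_0 = 1, so 27322 is not a witness.

no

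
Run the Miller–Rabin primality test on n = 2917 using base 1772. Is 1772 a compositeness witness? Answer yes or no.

n − 1 = 2916 = 2^2 · 729, so s = 2 and d = 729.
x_0 = 1772^729 mod 2917 = 54.
x_0 is neither 1 nor 2916, so continue squaring.
x_1 = 54^2 mod 2917 = 2916.
x_1 ≡ −1, so 1772 is not a witness.

no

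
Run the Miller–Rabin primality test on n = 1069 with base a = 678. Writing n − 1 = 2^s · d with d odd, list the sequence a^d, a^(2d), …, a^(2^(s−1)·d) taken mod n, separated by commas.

820, 1068

n − 1 = 1068 = 2^2 · 267, so s = 2 and d = 267.
x_0 = 678^267 mod 1069 = 820.
x_1 = 820^2 mod 1069 = 1068.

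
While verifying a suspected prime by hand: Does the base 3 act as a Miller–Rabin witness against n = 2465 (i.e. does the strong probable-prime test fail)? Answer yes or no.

yes

n − 1 = 2464 = 2^5 · 77, so s = 5 and d = 77.
x_0 = 3^77 mod 2465 = 2018.
x_0 is neither 1 nor 2464, so continue squaring.
x_1 = 2018^2 mod 2465 = 144.
x_2 = 144^2 mod 2465 = 1016.
x_3 = 1016^2 mod 2465 = 1886.
x_4 = 1886^2 mod 2465 = 1.
x_4 = 1 but x_3 ≠ ±1, a nontrivial square root of 1 — 3 is a witness and 2465 is composite.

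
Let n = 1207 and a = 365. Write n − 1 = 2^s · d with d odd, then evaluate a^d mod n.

121

n − 1 = 1206 = 2^1 · 603, so s = 1 and d = 603.
Repeated squaring mod 1207: 365^1 ≡ 365, 365^2 ≡ 455, 365^4 ≡ 628, 365^8 ≡ 902, 365^16 ≡ 86, 365^32 ≡ 154, 365^64 ≡ 783, 365^128 ≡ 1140, 365^256 ≡ 868, 365^512 ≡ 256.
603 = 512 + 64 + 16 + 8 + 2 + 1, so 365^603 ≡ 256·783·86·902·455·365 ≡ 121 (mod 1207).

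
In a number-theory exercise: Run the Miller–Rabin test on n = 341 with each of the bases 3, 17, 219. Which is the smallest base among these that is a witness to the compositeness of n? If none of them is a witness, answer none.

n − 1 = 340 = 2^2 · 85, so s = 2 and d = 85.
Base 3: x_0 = 3^85 mod 341 = 254. x_0 is neither 1 nor 340, so continue squaring. x_1 = 254^2 mod 341 = 67. Reached i = s−1 = 1 without hitting −1: 3 is a Miller–Rabin witness and 341 is composite.
Base 17: x_0 = 17^85 mod 341 = 285. x_0 is neither 1 nor 340, so continue squaring. x_1 = 285^2 mod 341 = 67. Reached i = s−1 = 1 without hitting −1: 17 is a Miller–Rabin witness and 341 is composite.
Base 219: x_0 = 219^85 mod 341 = 32. x_0 is neither 1 nor 340, so continue squaring. x_1 = 32^2 mod 341 = 1. x_1 = 1 but x_0 ≠ ±1, a nontrivial square root of 1 — 219 is a witness and 341 is composite.
The smallest witness among the given bases is 3.

3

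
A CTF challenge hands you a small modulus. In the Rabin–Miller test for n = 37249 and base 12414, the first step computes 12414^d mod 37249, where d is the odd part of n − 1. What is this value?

n − 1 = 37248 = 2^7 · 291, so s = 7 and d = 291.
12414^291 mod 37249 = 36257.

36257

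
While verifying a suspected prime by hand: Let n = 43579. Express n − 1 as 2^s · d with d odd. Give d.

21789

Halving: 43578 → 21789; 21789 is odd.
So 43578 = 2^1 · 21789.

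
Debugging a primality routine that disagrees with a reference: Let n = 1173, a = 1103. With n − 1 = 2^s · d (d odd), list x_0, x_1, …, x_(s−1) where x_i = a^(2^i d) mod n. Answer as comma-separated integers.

206, 208

n − 1 = 1172 = 2^2 · 293, so s = 2 and d = 293.
x_0 = 1103^293 mod 1173 = 206.
x_1 = 206^2 mod 1173 = 208.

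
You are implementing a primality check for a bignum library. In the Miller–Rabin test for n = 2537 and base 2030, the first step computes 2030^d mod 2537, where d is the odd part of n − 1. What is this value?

38

n − 1 = 2536 = 2^3 · 317, so s = 3 and d = 317.
Repeated squaring mod 2537: 2030^1 ≡ 2030, 2030^2 ≡ 812, 2030^4 ≡ 2261, 2030^8 ≡ 66, 2030^16 ≡ 1819, 2030^32 ≡ 513, 2030^64 ≡ 1858, 2030^128 ≡ 1844, 2030^256 ≡ 756.
317 = 256 + 32 + 16 + 8 + 4 + 1, so 2030^317 ≡ 756·513·1819·66·2261·2030 ≡ 38 (mod 2537).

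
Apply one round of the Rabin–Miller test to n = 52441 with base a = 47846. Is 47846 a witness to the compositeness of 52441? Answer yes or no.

n − 1 = 52440 = 2^3 · 6555, so s = 3 and d = 6555.
x_0 = 47846^6555 mod 52441 = 1.
x_0 = 1, so 47846 is not a witness.

no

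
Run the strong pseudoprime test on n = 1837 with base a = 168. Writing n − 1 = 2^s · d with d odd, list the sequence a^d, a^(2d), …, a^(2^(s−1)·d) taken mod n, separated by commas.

n − 1 = 1836 = 2^2 · 459, so s = 2 and d = 459.
x_0 = 168^459 mod 1837 = 1170.
x_1 = 1170^2 mod 1837 = 335.

1170, 335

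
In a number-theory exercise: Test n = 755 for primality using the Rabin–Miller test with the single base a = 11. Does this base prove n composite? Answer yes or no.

yes

n − 1 = 754 = 2^1 · 377, so s = 1 and d = 377.
x_0 = 11^377 mod 755 = 121.
x_0 ∉ {1, 754} and s = 1, so 11 is a Miller–Rabin witness and 755 is composite.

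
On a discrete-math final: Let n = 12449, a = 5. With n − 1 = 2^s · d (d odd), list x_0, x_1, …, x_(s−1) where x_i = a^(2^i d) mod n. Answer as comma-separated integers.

5056, 5339, 9160, 11789, 12334

n − 1 = 12448 = 2^5 · 389, so s = 5 and d = 389.
x_0 = 5^389 mod 12449 = 5056.
x_1 = 5056^2 mod 12449 = 5339.
x_2 = 5339^2 mod 12449 = 9160.
x_3 = 9160^2 mod 12449 = 11789.
x_4 = 11789^2 mod 12449 = 12334.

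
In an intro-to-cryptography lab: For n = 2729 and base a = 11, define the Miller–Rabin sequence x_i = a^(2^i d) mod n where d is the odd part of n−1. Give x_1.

n − 1 = 2728 = 2^3 · 341, so s = 3 and d = 341.
x_0 = 11^341 mod 2729 = 1.
x_1 = 1^2 mod 2729 = 1.

1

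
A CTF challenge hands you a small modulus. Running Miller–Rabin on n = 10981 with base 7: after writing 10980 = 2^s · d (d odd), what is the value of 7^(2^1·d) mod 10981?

n − 1 = 10980 = 2^2 · 2745, so s = 2 and d = 2745.
Repeated squaring mod 10981: 7^1 ≡ 7, 7^2 ≡ 49, 7^4 ≡ 2401, 7^8 ≡ 10757, 7^16 ≡ 6252, 7^32 ≡ 6125, 7^64 ≡ 4529, 7^128 ≡ 10314, 7^256 ≡ 5649, 7^512 ≡ 415, 7^1024 ≡ 7510, 7^2048 ≡ 1684.
2745 = 2048 + 512 + 128 + 32 + 16 + 8 + 1, so 7^2745 ≡ 1684·415·10314·6125·6252·10757·7 ≡ 6299 (mod 10981).
x_0 = 6299.
x_1 = 6299^2 mod 10981 = 3048.

3048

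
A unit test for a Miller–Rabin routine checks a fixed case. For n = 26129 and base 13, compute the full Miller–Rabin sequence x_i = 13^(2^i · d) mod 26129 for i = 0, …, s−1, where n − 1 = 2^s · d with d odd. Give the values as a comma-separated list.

5283, 4317, 6512, 24906

n − 1 = 26128 = 2^4 · 1633, so s = 4 and d = 1633.
x_0 = 13^1633 mod 26129 = 5283.
x_1 = 5283^2 mod 26129 = 4317.
x_2 = 4317^2 mod 26129 = 6512.
x_3 = 6512^2 mod 26129 = 24906.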